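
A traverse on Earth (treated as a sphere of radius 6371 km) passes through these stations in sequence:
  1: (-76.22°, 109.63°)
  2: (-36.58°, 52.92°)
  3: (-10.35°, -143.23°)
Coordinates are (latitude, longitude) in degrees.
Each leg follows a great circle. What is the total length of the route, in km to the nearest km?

19741 km

Leg 1→2: central angle 0.8179 rad, distance 5210.6 km.
Leg 2→3: central angle 2.2806 rad, distance 14530.0 km.
Total: 5210.6 + 14530.0 ≈ 19741 km.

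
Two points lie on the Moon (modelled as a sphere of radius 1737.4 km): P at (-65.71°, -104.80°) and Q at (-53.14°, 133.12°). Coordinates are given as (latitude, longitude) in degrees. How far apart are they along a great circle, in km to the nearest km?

Let φ₁ = -1.1469 rad, φ₂ = -0.9275 rad, and Δλ = -2.1307 rad.
cos c = sin φ₁ sin φ₂ + cos φ₁ cos φ₂ cos Δλ = (-0.9115)(-0.8001) + (0.4114)(0.5999)(-0.5311) = 0.59822,
so c = arccos(0.59822) = 0.92952 rad.
Distance = R·c = 1737.4 × 0.9295 ≈ 1615 km.

1615 km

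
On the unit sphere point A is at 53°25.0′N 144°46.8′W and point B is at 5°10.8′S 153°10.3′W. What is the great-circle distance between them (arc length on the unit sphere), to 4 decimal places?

1.0301

Let φ₁ = 0.9323 rad, φ₂ = -0.0904 rad, and Δλ = -0.1465 rad.
cos c = sin φ₁ sin φ₂ + cos φ₁ cos φ₂ cos Δλ = (0.8030)(-0.0903) + (0.5960)(0.9959)(0.9893) = 0.51470,
so c = arccos(0.51470) = 1.03013 rad.
On the unit sphere the arc length equals the central angle: 1.0301.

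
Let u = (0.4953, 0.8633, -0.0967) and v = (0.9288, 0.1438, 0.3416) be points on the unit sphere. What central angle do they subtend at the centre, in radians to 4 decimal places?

u·v = 0.5511; |u| = 1.0000, |v| = 1.0000.
cos θ = (u·v)/(|u||v|) = 0.5511, so θ = 0.9871 rad.

0.9871 rad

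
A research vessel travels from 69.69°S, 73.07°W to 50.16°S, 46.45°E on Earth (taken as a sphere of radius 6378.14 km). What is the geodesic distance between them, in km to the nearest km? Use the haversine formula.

5830 km

With latitudes φ₁ = -69.690°, φ₂ = -50.160° and longitude difference Δλ = 119.520°:
Haversine: a = sin²(Δφ/2) + cos φ₁ cos φ₂ sin²(Δλ/2) = 0.0288 + (0.3471)(0.6406)(0.7464) = 0.19473.
Central angle c = 2·arcsin(√a) = 0.91406 rad.
Distance = R·c = 6378.14 × 0.9141 ≈ 5830 km.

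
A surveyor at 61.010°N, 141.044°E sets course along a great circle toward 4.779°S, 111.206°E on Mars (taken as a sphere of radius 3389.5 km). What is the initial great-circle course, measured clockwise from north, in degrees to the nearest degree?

212°

With φ₁ = 1.0648, φ₂ = -0.0834, Δλ = -0.5208 rad, the forward-azimuth formula gives
θ = atan2( sin Δλ cos φ₂ , cos φ₁ sin φ₂ − sin φ₁ cos φ₂ cos Δλ ) = atan2(-0.4958, -0.7965) = -148.10°.
Adding 360° brings this into [0°, 360°): 212°.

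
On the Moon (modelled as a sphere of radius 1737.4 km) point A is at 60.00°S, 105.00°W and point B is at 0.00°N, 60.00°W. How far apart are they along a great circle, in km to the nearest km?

Let φ₁ = -1.0472 rad, φ₂ = 0.0000 rad, and Δλ = 0.7854 rad.
Haversine: a = sin²(Δφ/2) + cos φ₁ cos φ₂ sin²(Δλ/2) = 0.2500 + (0.5000)(1.0000)(0.1464) = 0.32322.
Central angle c = 2·arcsin(√a) = 1.20943 rad.
Distance = R·c = 1737.4 × 1.2094 ≈ 2101 km.

2101 km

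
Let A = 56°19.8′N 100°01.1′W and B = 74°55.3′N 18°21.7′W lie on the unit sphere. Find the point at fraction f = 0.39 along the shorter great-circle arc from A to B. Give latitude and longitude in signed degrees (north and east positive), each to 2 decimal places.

67.55°, -83.95°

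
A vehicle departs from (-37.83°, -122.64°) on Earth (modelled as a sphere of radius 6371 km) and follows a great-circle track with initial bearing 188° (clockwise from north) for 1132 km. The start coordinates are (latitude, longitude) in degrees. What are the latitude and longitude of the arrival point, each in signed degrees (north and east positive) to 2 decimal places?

-47.89°, -124.74°

Angular distance δ = d/R = 1132/6371 = 0.17768 rad; initial bearing θ = 3.2812 rad.
sin φ₂ = sin φ₁ cos δ + cos φ₁ sin δ cos θ = (-0.6133)(0.9843) + (0.7898)(0.1767)(-0.9903) = -0.7419, so φ₂ = -47.89°.
Δλ = atan2(sin θ sin δ cos φ₁, cos δ − sin φ₁ sin φ₂) = atan2(-0.0194, 0.5292) = -2.102°.
λ₂ = -122.640° − 2.102° = -124.74°.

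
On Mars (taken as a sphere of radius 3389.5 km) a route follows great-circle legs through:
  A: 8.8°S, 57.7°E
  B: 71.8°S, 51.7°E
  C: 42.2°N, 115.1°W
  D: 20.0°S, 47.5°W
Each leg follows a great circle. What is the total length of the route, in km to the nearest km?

17793 km

Leg A→B: central angle 1.1015 rad, distance 3733.4 km.
Leg B→C: central angle 2.6127 rad, distance 8855.8 km.
Leg C→D: central angle 1.5353 rad, distance 5203.8 km.
Total: 3733.4 + 8855.8 + 5203.8 ≈ 17793 km.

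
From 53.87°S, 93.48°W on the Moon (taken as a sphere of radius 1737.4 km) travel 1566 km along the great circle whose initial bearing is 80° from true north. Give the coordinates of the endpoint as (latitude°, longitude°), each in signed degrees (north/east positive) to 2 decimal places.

Angular distance δ = d/R = 1566/1737.4 = 0.90135 rad; initial bearing θ = 1.3963 rad.
sin φ₂ = sin φ₁ cos δ + cos φ₁ sin δ cos θ = (-0.8077)(0.6206) + (0.5896)(0.7842)(0.1736) = -0.4209, so φ₂ = -24.89°.
Δλ = atan2(sin θ sin δ cos φ₁, cos δ − sin φ₁ sin φ₂) = atan2(0.4553, 0.2806) = 58.358°.
λ₂ = -93.480° + 58.358° = -35.12°.

-24.89°, -35.12°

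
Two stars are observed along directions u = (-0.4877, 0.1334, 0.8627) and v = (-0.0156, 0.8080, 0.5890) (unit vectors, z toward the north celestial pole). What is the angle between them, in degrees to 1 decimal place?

51.4°

u·v = 0.6235; |u| = 0.9999, |v| = 1.0000.
cos θ = (u·v)/(|u||v|) = 0.6235, so θ = 51.4°.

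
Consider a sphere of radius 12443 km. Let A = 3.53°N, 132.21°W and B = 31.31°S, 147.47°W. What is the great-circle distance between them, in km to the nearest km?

8198 km

In radians: φ₁ = 0.0616, φ₂ = -0.5465, Δλ = -15.260° = -0.2663 rad.
cos c = sin φ₁ sin φ₂ + cos φ₁ cos φ₂ cos Δλ = (0.0616)(-0.5197) + (0.9981)(0.8544)(0.9647) = 0.79068,
so c = arccos(0.79068) = 0.65887 rad.
Distance = R·c = 12443 × 0.6589 ≈ 8198 km.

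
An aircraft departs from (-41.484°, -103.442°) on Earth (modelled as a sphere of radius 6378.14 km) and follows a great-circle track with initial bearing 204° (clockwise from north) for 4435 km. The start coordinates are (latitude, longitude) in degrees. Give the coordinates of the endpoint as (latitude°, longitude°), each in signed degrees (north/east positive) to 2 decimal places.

Angular distance δ = d/R = 4435/6378.14 = 0.69534 rad; initial bearing θ = 3.5605 rad.
sin φ₂ = sin φ₁ cos δ + cos φ₁ sin δ cos θ = (-0.6624)(0.7678) + (0.7491)(0.6406)(-0.9135) = -0.9471, so φ₂ = -71.27°.
Δλ = atan2(sin θ sin δ cos φ₁, cos δ − sin φ₁ sin φ₂) = atan2(-0.1952, 0.1405) = -54.258°.
λ₂ = -103.442° − 54.258° = -157.70°.

-71.27°, -157.70°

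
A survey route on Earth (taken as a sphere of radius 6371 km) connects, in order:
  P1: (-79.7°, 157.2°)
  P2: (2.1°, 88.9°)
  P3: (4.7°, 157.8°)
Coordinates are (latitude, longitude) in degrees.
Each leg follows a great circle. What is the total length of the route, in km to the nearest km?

17467 km

Leg P1→P2: central angle 1.5408 rad, distance 9816.3 km.
Leg P2→P3: central angle 1.2009 rad, distance 7650.7 km.
Total: 9816.3 + 7650.7 ≈ 17467 km.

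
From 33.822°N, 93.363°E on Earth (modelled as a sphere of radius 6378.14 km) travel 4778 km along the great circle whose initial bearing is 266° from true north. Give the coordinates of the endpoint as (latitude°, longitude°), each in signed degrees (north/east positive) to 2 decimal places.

Angular distance δ = d/R = 4778/6378.14 = 0.74912 rad; initial bearing θ = 4.6426 rad.
sin φ₂ = sin φ₁ cos δ + cos φ₁ sin δ cos θ = (0.5566)(0.7323) + (0.8308)(0.6810)(-0.0698) = 0.3681, so φ₂ = 21.60°.
Δλ = atan2(sin θ sin δ cos φ₁, cos δ − sin φ₁ sin φ₂) = atan2(-0.5644, 0.5274) = -46.941°.
λ₂ = 93.363° − 46.941° = 46.42°.

21.60°, 46.42°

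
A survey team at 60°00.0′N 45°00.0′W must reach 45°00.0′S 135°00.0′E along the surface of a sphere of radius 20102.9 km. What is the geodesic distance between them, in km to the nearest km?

57892 km

Let φ₁ = 1.0472 rad, φ₂ = -0.7854 rad, and Δλ = -3.1416 rad.
Haversine: a = sin²(Δφ/2) + cos φ₁ cos φ₂ sin²(Δλ/2) = 0.6294 + (0.5000)(0.7071)(1.0000) = 0.98296.
Central angle c = 2·arcsin(√a) = 2.87979 rad.
Distance = R·c = 20102.9 × 2.8798 ≈ 57892 km.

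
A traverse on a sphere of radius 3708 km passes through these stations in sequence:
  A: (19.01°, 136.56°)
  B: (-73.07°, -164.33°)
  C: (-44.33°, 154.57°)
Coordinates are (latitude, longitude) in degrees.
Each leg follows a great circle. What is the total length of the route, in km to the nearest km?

8683 km

Leg A→B: central angle 1.7419 rad, distance 6459.0 km.
Leg B→C: central angle 0.5998 rad, distance 2223.9 km.
Total: 6459.0 + 2223.9 ≈ 8683 km.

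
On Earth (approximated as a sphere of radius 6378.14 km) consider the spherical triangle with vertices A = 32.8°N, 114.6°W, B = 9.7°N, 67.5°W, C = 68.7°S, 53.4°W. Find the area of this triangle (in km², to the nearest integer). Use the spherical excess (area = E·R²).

Side lengths (central angles): a = 1.3793, b = 1.9365, c = 0.8562 rad; semiperimeter s = 2.0860.
By l'Huilier's theorem, tan(E/4) = √[tan(s/2) tan((s−a)/2) tan((s−b)/2) tan((s−c)/2)], giving spherical excess E = 0.7238 rad.
Area = E·R² = 0.7238 × (6378.14)² ≈ 29445329 km².

29445329 km²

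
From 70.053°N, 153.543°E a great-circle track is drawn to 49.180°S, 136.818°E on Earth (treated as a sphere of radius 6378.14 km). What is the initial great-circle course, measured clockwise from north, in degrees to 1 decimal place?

192.5°

Δλ = -16.725° = -0.2919 rad.
y = sin Δλ · cos φ₂ = (-0.2878)(0.6537) = -0.1881
x = cos φ₁ sin φ₂ − sin φ₁ cos φ₂ cos Δλ = (0.3412)(-0.7568) − (0.9400)(0.6537)(0.9577) = -0.8466
θ = atan2(y, x) = -167.47°; adding 360° gives 192.5°.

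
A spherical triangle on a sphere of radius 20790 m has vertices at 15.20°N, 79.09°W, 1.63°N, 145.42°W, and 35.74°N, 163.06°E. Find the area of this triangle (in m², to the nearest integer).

320805788 m²

Side lengths (central angles): a = 1.0222, b = 1.7852, c = 1.1650 rad; semiperimeter s = 1.9862.
By l'Huilier's theorem, tan(E/4) = √[tan(s/2) tan((s−a)/2) tan((s−b)/2) tan((s−c)/2)], giving spherical excess E = 0.7422 rad.
Area = E·R² = 0.7422 × (20790)² ≈ 320805788 m².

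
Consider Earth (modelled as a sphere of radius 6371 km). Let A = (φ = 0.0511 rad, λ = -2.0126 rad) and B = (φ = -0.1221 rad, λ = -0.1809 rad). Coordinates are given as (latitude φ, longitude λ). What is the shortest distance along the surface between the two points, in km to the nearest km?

Let φ₁ = 0.0511 rad, φ₂ = -0.1221 rad, and Δλ = 1.8317 rad.
cos c = sin φ₁ sin φ₂ + cos φ₁ cos φ₂ cos Δλ = (0.0511)(-0.1218) + (0.9987)(0.9926)(-0.2580) = -0.26192,
so c = arccos(-0.26192) = 1.83581 rad.
Distance = R·c = 6371 × 1.8358 ≈ 11696 km.

11696 km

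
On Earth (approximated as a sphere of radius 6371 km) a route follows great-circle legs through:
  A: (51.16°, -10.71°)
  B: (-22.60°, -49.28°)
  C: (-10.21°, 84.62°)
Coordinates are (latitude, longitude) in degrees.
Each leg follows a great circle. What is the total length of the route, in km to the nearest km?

22836 km

Leg A→B: central angle 1.4168 rad, distance 9026.7 km.
Leg B→C: central angle 2.1675 rad, distance 13809.0 km.
Total: 9026.7 + 13809.0 ≈ 22836 km.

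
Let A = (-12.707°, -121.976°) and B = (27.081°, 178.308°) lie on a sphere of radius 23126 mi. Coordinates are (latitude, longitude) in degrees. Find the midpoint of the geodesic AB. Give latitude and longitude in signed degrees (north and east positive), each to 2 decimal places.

8.27°, -150.33°

Central angle δ = 1.2262 rad. Interpolating on the sphere with fraction f = 0.5:
P = [sin((1−f)δ)·A + sin(fδ)·B] / sin δ = 0.6113·A + 0.6113·B in Cartesian coordinates,
giving P = (-0.8599, -0.4898, 0.1438), i.e. latitude 8.27°, longitude -150.33°.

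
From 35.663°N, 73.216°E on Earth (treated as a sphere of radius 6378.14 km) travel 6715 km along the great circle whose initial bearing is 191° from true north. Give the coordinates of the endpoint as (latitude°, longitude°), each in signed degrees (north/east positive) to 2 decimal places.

Angular distance δ = d/R = 6715/6378.14 = 1.05281 rad; initial bearing θ = 3.3336 rad.
sin φ₂ = sin φ₁ cos δ + cos φ₁ sin δ cos θ = (0.5830)(0.4951) + (0.8125)(0.8688)(-0.9816) = -0.4042, so φ₂ = -23.84°.
Δλ = atan2(sin θ sin δ cos φ₁, cos δ − sin φ₁ sin φ₂) = atan2(-0.1347, 0.7308) = -10.442°.
λ₂ = 73.216° − 10.442° = 62.77°.

-23.84°, 62.77°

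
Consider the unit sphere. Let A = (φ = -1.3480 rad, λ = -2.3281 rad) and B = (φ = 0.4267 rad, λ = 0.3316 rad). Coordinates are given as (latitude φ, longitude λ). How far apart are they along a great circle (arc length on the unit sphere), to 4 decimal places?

2.1918

Let φ₁ = -1.3480 rad, φ₂ = 0.4267 rad, and Δλ = 2.6597 rad.
cos c = sin φ₁ sin φ₂ + cos φ₁ cos φ₂ cos Δλ = (-0.9753)(0.4139) + (0.2210)(0.9103)(-0.8861) = -0.58188,
so c = arccos(-0.58188) = 2.19183 rad.
On the unit sphere the arc length equals the central angle: 2.1918.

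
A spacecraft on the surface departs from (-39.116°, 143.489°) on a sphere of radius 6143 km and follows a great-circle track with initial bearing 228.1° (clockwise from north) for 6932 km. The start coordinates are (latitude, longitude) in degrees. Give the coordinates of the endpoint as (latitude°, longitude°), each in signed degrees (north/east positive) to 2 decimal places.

-47.59°, 49.35°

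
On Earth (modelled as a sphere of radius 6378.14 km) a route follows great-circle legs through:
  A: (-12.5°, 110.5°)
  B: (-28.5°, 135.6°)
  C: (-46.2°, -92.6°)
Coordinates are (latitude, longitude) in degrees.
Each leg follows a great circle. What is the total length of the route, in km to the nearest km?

13562 km

Leg A→B: central angle 0.4944 rad, distance 3153.5 km.
Leg B→C: central angle 1.6319 rad, distance 10408.3 km.
Total: 3153.5 + 10408.3 ≈ 13562 km.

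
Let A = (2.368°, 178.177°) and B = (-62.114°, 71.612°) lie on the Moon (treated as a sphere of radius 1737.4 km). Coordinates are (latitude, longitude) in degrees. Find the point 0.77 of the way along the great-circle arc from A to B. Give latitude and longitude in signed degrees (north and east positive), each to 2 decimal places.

Central angle δ = 1.7414 rad. Interpolating on the sphere with fraction f = 0.77:
P = [sin((1−f)δ)·A + sin(fδ)·B] / sin δ = 0.3956·A + 0.9880·B in Cartesian coordinates,
giving P = (-0.2493, 0.4511, -0.8569), i.e. latitude -58.98°, longitude 118.93°.

-58.98°, 118.93°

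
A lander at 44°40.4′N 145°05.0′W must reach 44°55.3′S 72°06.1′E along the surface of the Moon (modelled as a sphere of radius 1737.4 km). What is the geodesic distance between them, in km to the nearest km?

Let φ₁ = 0.7797 rad, φ₂ = -0.7840 rad, and Δλ = -2.4926 rad.
cos c = sin φ₁ sin φ₂ + cos φ₁ cos φ₂ cos Δλ = (0.7031)(-0.7061) + (0.7111)(0.7081)(-0.7967) = -0.89762,
so c = arccos(-0.89762) = 2.68513 rad.
Distance = R·c = 1737.4 × 2.6851 ≈ 4665 km.

4665 km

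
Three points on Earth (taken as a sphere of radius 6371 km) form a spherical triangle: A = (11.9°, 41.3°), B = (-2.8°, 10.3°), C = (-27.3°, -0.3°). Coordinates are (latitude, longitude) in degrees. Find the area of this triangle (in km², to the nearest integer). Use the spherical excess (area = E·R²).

4181442 km²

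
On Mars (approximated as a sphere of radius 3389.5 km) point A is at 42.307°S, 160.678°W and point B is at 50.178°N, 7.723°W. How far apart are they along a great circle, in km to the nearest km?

9456 km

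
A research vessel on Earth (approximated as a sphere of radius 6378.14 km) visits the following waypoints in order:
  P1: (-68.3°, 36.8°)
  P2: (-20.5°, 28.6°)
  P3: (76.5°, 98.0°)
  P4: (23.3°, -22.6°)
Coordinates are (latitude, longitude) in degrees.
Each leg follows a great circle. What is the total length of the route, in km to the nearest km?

Leg P1→P2: central angle 0.8390 rad, distance 5351.5 km.
Leg P2→P3: central angle 1.8375 rad, distance 11720.1 km.
Leg P3→P4: central angle 1.2917 rad, distance 8238.7 km.
Total: 5351.5 + 11720.1 + 8238.7 ≈ 25310 km.

25310 km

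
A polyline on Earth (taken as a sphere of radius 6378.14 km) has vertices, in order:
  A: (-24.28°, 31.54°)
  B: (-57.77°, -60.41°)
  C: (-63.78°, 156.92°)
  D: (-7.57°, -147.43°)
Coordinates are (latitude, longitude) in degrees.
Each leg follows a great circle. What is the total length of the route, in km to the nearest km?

21637 km

Leg A→B: central angle 1.2331 rad, distance 7865.0 km.
Leg B→C: central angle 0.9625 rad, distance 6138.7 km.
Leg C→D: central angle 1.1968 rad, distance 7633.6 km.
Total: 7865.0 + 6138.7 + 7633.6 ≈ 21637 km.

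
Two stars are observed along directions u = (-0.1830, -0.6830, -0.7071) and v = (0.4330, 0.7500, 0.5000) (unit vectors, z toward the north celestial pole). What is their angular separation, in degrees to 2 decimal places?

160.92°

u·v = -0.9450; |u| = 1.0000, |v| = 1.0000.
cos θ = (u·v)/(|u||v|) = -0.9451, so θ = 160.92°.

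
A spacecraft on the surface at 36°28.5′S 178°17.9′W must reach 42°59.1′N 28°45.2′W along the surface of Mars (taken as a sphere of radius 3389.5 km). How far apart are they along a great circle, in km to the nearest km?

9219 km

Let φ₁ = -0.6366 rad, φ₂ = 0.7502 rad, and Δλ = 2.6101 rad.
cos c = sin φ₁ sin φ₂ + cos φ₁ cos φ₂ cos Δλ = (-0.5945)(0.6818) + (0.8041)(0.7315)(-0.8620) = -0.91239,
so c = arccos(-0.91239) = 2.71989 rad.
Distance = R·c = 3389.5 × 2.7199 ≈ 9219 km.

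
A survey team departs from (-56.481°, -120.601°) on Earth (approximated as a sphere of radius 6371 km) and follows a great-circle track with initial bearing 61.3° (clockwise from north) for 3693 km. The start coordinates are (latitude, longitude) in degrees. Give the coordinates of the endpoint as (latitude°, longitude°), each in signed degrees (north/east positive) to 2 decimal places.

-33.52°, -85.41°

Angular distance δ = d/R = 3693/6371 = 0.57966 rad; initial bearing θ = 1.0699 rad.
sin φ₂ = sin φ₁ cos δ + cos φ₁ sin δ cos θ = (-0.8337)(0.8367) + (0.5522)(0.5477)(0.4802) = -0.5523, so φ₂ = -33.52°.
Δλ = atan2(sin θ sin δ cos φ₁, cos δ − sin φ₁ sin φ₂) = atan2(0.2653, 0.3762) = 35.191°.
λ₂ = -120.601° + 35.191° = -85.41°.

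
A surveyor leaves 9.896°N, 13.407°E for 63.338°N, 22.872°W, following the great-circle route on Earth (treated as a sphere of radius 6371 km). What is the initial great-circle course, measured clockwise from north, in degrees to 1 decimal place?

Δλ = -36.279° = -0.6332 rad.
y = sin Δλ · cos φ₂ = (-0.5917)(0.4487) = -0.2655
x = cos φ₁ sin φ₂ − sin φ₁ cos φ₂ cos Δλ = (0.9851)(0.8937) − (0.1719)(0.4487)(0.8061) = 0.8182
θ = atan2(y, x) = -17.98°; adding 360° gives 342.0°.

342.0°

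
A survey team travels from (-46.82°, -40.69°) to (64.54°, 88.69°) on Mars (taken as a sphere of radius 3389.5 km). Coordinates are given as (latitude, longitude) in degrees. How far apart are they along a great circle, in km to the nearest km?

8736 km

Let φ₁ = -0.8172 rad, φ₂ = 1.1264 rad, and Δλ = 2.2581 rad.
cos c = sin φ₁ sin φ₂ + cos φ₁ cos φ₂ cos Δλ = (-0.7292)(0.9029) + (0.6843)(0.4299)(-0.6345) = -0.84503,
so c = arccos(-0.84503) = 2.57741 rad.
Distance = R·c = 3389.5 × 2.5774 ≈ 8736 km.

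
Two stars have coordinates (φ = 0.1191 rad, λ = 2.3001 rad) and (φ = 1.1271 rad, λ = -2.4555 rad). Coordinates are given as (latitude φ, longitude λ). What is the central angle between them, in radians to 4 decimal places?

1.4447 rad

Let φ₁ = 0.1191 rad, φ₂ = 1.1271 rad, and Δλ = 1.5276 rad.
cos c = sin φ₁ sin φ₂ + cos φ₁ cos φ₂ cos Δλ = (0.1188)(0.9032) + (0.9929)(0.4293)(0.0432) = 0.12573,
so c = arccos(0.12573) = 1.44474 rad.
So the angular separation is 1.4447 rad.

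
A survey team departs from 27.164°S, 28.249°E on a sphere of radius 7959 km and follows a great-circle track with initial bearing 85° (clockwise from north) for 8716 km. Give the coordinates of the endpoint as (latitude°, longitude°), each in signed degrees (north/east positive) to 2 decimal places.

Angular distance δ = d/R = 8716/7959 = 1.09511 rad; initial bearing θ = 1.4835 rad.
sin φ₂ = sin φ₁ cos δ + cos φ₁ sin δ cos θ = (-0.4565)(0.4579) + (0.8897)(0.8890)(0.0872) = -0.1401, so φ₂ = -8.06°.
Δλ = atan2(sin θ sin δ cos φ₁, cos δ − sin φ₁ sin φ₂) = atan2(0.7879, 0.3940) = 63.434°.
λ₂ = 28.249° + 63.434° = 91.68°.

-8.06°, 91.68°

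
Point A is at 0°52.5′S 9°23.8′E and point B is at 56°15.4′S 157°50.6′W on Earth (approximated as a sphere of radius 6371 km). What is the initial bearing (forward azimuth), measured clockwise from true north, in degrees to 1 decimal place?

With φ₁ = -0.0153, φ₂ = -0.9819, Δλ = -2.9189 rad, the forward-azimuth formula gives
θ = atan2( sin Δλ cos φ₂ , cos φ₁ sin φ₂ − sin φ₁ cos φ₂ cos Δλ ) = atan2(-0.1227, -0.8397) = -171.69°.
Adding 360° brings this into [0°, 360°): 188.3°.

188.3°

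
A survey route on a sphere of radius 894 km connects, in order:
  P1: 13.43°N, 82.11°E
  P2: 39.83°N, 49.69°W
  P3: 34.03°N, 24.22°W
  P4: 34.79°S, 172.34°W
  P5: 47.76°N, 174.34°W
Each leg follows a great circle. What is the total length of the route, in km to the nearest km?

Leg P1→P2: central angle 1.9274 rad, distance 1723.1 km.
Leg P2→P3: central angle 0.3681 rad, distance 329.0 km.
Leg P3→P4: central angle 2.6843 rad, distance 2399.8 km.
Leg P4→P5: central angle 1.4411 rad, distance 1288.4 km.
Total: 1723.1 + 329.0 + 2399.8 + 1288.4 ≈ 5740 km.

5740 km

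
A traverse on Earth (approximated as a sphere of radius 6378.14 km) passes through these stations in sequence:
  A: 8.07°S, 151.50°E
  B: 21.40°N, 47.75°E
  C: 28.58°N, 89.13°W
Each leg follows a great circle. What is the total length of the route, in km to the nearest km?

24564 km

Leg A→B: central angle 1.8445 rad, distance 11764.7 km.
Leg B→C: central angle 2.0067 rad, distance 12799.1 km.
Total: 11764.7 + 12799.1 ≈ 24564 km.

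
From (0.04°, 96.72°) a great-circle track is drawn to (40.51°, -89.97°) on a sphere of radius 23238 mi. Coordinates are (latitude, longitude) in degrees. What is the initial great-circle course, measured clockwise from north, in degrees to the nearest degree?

8°

With φ₁ = 0.0007, φ₂ = 0.7070, Δλ = 3.0248 rad, the forward-azimuth formula gives
θ = atan2( sin Δλ cos φ₂ , cos φ₁ sin φ₂ − sin φ₁ cos φ₂ cos Δλ ) = atan2(0.0886, 0.6501) = 7.76°.
So the initial bearing is 8°.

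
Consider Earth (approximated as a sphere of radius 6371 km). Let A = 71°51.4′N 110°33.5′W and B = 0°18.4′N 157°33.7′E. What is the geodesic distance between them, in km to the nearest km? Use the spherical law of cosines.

10040 km

With latitudes φ₁ = 71.857°, φ₂ = 0.307° and longitude difference Δλ = -91.880°:
cos c = sin φ₁ sin φ₂ + cos φ₁ cos φ₂ cos Δλ = (0.9503)(0.0054) + (0.3114)(1.0000)(-0.0328) = -0.00513,
so c = arccos(-0.00513) = 1.57593 rad.
Distance = R·c = 6371 × 1.5759 ≈ 10040 km.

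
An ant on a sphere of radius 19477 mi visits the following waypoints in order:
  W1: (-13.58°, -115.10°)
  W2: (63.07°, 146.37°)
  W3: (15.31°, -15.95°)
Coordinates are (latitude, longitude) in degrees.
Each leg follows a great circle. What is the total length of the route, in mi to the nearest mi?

70148 mi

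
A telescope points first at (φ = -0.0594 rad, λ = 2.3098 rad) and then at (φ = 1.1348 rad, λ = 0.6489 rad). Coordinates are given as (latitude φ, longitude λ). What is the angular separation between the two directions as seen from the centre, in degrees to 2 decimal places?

Let φ₁ = -0.0594 rad, φ₂ = 1.1348 rad, and Δλ = -1.6609 rad.
cos c = sin φ₁ sin φ₂ + cos φ₁ cos φ₂ cos Δλ = (-0.0594)(0.9064) + (0.9982)(0.4223)(-0.0900) = -0.09174,
so c = arccos(-0.09174) = 1.66267 rad.
So the angular separation is 95.26°.

95.26°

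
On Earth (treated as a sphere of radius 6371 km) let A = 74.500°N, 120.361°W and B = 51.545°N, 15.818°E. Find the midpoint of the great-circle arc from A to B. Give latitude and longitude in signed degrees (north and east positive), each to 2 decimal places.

The central angle between A and B is δ = 0.8832 rad.
With f = 0.5, the slerp weights are sin((1−f)δ)/sin δ = 0.5531 and sin(fδ)/sin δ = 0.5531.
Weighted sum of the unit vectors: (0.5531)·(-0.1351,-0.2306,0.9636) + (0.5531)·(0.5983,0.1695,0.7831) = (0.2562, -0.0338, 0.9660).
Converting back: φ = atan2(z, √(x²+y²)) = 75.02°, λ = atan2(y, x) = -7.51°.

75.02°, -7.51°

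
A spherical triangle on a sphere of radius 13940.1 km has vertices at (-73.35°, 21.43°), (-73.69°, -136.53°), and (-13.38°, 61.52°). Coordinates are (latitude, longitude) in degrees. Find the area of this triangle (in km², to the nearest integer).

44931168 km²

Side lengths (central angles): a = 1.6085, b = 1.1208, c = 0.5644 rad; semiperimeter s = 1.6468.
By l'Huilier's theorem, tan(E/4) = √[tan(s/2) tan((s−a)/2) tan((s−b)/2) tan((s−c)/2)], giving spherical excess E = 0.2312 rad.
Area = E·R² = 0.2312 × (13940.1)² ≈ 44931168 km².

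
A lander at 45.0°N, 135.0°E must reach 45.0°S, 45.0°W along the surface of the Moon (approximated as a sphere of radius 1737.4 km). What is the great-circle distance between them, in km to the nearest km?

In radians: φ₁ = 0.7854, φ₂ = -0.7854, Δλ = -180.000° = -3.1416 rad.
Haversine: a = sin²(Δφ/2) + cos φ₁ cos φ₂ sin²(Δλ/2) = 0.5000 + (0.7071)(0.7071)(1.0000) = 1.00000.
Central angle c = 2·arcsin(√a) = 3.14159 rad.
Distance = R·c = 1737.4 × 3.1416 ≈ 5458 km.

5458 km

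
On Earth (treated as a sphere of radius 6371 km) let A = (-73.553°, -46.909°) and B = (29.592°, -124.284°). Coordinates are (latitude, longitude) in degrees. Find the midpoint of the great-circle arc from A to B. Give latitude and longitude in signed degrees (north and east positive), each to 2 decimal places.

-25.59°, -107.76°

Central angle δ = 2.0040 rad. Interpolating on the sphere with fraction f = 0.5:
P = [sin((1−f)δ)·A + sin(fδ)·B] / sin δ = 0.9283·A + 0.9283·B in Cartesian coordinates,
giving P = (-0.2752, -0.8589, -0.4319), i.e. latitude -25.59°, longitude -107.76°.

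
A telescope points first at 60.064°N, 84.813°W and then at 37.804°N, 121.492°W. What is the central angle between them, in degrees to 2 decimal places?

In radians: φ₁ = 1.0483, φ₂ = 0.6598, Δλ = -36.679° = -0.6402 rad.
Haversine: a = sin²(Δφ/2) + cos φ₁ cos φ₂ sin²(Δλ/2) = 0.0373 + (0.4990)(0.7901)(0.0990) = 0.07630.
Central angle c = 2·arcsin(√a) = 0.55972 rad.
So the angular separation is 32.07°.

32.07°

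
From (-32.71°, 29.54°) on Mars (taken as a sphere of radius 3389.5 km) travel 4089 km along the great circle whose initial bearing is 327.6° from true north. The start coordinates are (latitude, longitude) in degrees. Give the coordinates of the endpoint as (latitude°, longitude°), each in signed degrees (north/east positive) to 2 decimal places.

28.11°, -5.04°

Angular distance δ = d/R = 4089/3389.5 = 1.20637 rad; initial bearing θ = 5.7177 rad.
sin φ₂ = sin φ₁ cos δ + cos φ₁ sin δ cos θ = (-0.5404)(0.3564) + (0.8414)(0.9343)(0.8443) = 0.4712, so φ₂ = 28.11°.
Δλ = atan2(sin θ sin δ cos φ₁, cos δ − sin φ₁ sin φ₂) = atan2(-0.4212, 0.6110) = -34.583°.
λ₂ = 29.540° − 34.583° = -5.04°.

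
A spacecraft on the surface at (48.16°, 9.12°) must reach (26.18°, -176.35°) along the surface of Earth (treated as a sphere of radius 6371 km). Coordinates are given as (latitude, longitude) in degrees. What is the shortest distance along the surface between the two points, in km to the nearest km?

11731 km

In radians: φ₁ = 0.8406, φ₂ = 0.4569, Δλ = 174.530° = 3.0461 rad.
Haversine: a = sin²(Δφ/2) + cos φ₁ cos φ₂ sin²(Δλ/2) = 0.0363 + (0.6671)(0.8974)(0.9977) = 0.63360.
Central angle c = 2·arcsin(√a) = 1.84128 rad.
Distance = R·c = 6371 × 1.8413 ≈ 11731 km.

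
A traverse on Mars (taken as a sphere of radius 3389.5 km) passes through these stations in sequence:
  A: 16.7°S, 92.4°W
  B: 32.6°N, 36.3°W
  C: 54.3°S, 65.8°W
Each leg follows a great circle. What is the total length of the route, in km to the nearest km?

Leg A→B: central angle 1.2711 rad, distance 4308.4 km.
Leg B→C: central angle 1.5805 rad, distance 5356.9 km.
Total: 4308.4 + 5356.9 ≈ 9665 km.

9665 km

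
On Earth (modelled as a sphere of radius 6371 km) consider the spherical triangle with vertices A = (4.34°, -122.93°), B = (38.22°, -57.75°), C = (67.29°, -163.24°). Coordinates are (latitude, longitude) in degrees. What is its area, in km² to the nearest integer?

Side lengths (central angles): a = 1.0590, b = 1.1989, c = 1.1857 rad; semiperimeter s = 1.7218.
By l'Huilier's theorem, tan(E/4) = √[tan(s/2) tan((s−a)/2) tan((s−b)/2) tan((s−c)/2)], giving spherical excess E = 0.6796 rad.
Area = E·R² = 0.6796 × (6371)² ≈ 27583923 km².

27583923 km²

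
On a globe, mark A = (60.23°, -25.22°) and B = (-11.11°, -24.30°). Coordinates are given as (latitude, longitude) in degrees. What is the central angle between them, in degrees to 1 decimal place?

With latitudes φ₁ = 60.230°, φ₂ = -11.110° and longitude difference Δλ = 0.920°:
cos c = sin φ₁ sin φ₂ + cos φ₁ cos φ₂ cos Δλ = (0.8680)(-0.1927) + (0.4965)(0.9813)(0.9999) = 0.31989,
so c = arccos(0.31989) = 1.24518 rad.
So the angular separation is 71.3°.

71.3°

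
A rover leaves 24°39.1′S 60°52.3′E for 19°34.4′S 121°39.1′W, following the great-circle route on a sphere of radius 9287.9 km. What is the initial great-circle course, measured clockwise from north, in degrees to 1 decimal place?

176.6°

Δλ = 177.477° = 3.0976 rad.
y = sin Δλ · cos φ₂ = (0.0440)(0.9422) = 0.0415
x = cos φ₁ sin φ₂ − sin φ₁ cos φ₂ cos Δλ = (0.9089)(-0.3350) − (-0.4171)(0.9422)(-0.9990) = -0.6971
θ = atan2(y, x) = 176.59°, so the bearing is 176.6°.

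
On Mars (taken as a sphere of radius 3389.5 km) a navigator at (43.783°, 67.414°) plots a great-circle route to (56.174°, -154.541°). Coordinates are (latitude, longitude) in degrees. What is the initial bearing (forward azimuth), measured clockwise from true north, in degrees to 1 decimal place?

Δλ = 138.045° = 2.4093 rad.
y = sin Δλ · cos φ₂ = (0.6685)(0.5567) = 0.3722
x = cos φ₁ sin φ₂ − sin φ₁ cos φ₂ cos Δλ = (0.7220)(0.8307) − (0.6919)(0.5567)(-0.7437) = 0.8862
θ = atan2(y, x) = 22.78°, so the bearing is 22.8°.

22.8°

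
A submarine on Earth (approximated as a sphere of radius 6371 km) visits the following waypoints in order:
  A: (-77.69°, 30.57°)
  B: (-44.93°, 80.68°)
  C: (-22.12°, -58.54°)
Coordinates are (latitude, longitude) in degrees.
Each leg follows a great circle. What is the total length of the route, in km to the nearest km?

15729 km

Leg A→B: central angle 0.6652 rad, distance 4237.9 km.
Leg B→C: central angle 1.8036 rad, distance 11490.7 km.
Total: 4237.9 + 11490.7 ≈ 15729 km.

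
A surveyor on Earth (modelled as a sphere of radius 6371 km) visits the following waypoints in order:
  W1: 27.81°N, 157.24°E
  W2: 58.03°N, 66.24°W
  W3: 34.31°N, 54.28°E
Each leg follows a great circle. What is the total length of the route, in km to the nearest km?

18009 km

Leg W1→W2: central angle 1.5148 rad, distance 9650.8 km.
Leg W2→W3: central angle 1.3118 rad, distance 8357.7 km.
Total: 9650.8 + 8357.7 ≈ 18009 km.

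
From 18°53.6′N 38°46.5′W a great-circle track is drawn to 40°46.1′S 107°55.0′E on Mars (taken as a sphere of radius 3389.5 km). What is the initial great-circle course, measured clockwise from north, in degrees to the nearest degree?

135°

Δλ = 146.692° = 2.5603 rad.
y = sin Δλ · cos φ₂ = (0.5491)(0.7574) = 0.4159
x = cos φ₁ sin φ₂ − sin φ₁ cos φ₂ cos Δλ = (0.9461)(-0.6530) − (0.3238)(0.7574)(-0.8357) = -0.4129
θ = atan2(y, x) = 134.79°, so the bearing is 135°.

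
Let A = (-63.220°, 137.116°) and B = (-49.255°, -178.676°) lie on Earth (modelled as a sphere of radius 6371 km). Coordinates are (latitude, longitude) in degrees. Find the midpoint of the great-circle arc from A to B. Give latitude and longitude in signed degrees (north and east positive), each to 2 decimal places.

The central angle between A and B is δ = 0.4796 rad.
With f = 0.5, the slerp weights are sin((1−f)δ)/sin δ = 0.5147 and sin(fδ)/sin δ = 0.5147.
Weighted sum of the unit vectors: (0.5147)·(-0.3301,0.3066,-0.8927) + (0.5147)·(-0.6525,-0.0151,-0.7576) = (-0.5058, 0.1501, -0.8495).
Converting back: φ = atan2(z, √(x²+y²)) = -58.16°, λ = atan2(y, x) = 163.48°.

-58.16°, 163.48°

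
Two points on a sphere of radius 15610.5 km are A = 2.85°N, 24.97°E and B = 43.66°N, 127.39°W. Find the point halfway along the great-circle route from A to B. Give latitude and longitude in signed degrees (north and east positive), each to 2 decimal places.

Central angle δ = 2.2215 rad. Interpolating on the sphere with fraction f = 0.5:
P = [sin((1−f)δ)·A + sin(fδ)·B] / sin δ = 1.1262·A + 1.1262·B in Cartesian coordinates,
giving P = (0.5249, -0.1725, 0.8335), i.e. latitude 56.46°, longitude -18.19°.

56.46°, -18.19°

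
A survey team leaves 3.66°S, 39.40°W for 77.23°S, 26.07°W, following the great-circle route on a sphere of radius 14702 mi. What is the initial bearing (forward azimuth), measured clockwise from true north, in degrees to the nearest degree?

With φ₁ = -0.0639, φ₂ = -1.3479, Δλ = 0.2327 rad, the forward-azimuth formula gives
θ = atan2( sin Δλ cos φ₂ , cos φ₁ sin φ₂ − sin φ₁ cos φ₂ cos Δλ ) = atan2(0.0510, -0.9595) = 176.96°.
So the initial bearing is 177°.

177°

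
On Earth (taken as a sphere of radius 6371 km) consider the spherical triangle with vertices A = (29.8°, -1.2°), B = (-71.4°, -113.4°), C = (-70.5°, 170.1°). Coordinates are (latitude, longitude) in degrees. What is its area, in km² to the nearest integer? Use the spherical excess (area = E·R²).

30471138 km²

Side lengths (central angles): a = 0.4071, b = 2.4261, c = 2.1841 rad; semiperimeter s = 2.5087.
By l'Huilier's theorem, tan(E/4) = √[tan(s/2) tan((s−a)/2) tan((s−b)/2) tan((s−c)/2)], giving spherical excess E = 0.7507 rad.
Area = E·R² = 0.7507 × (6371)² ≈ 30471138 km².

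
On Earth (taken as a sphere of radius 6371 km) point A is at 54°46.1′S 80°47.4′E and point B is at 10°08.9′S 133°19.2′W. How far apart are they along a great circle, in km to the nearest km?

In radians: φ₁ = -0.9559, φ₂ = -0.1771, Δλ = 145.890° = 2.5463 rad.
cos c = sin φ₁ sin φ₂ + cos φ₁ cos φ₂ cos Δλ = (-0.8168)(-0.1762) + (0.5769)(0.9844)(-0.8280) = -0.32624,
so c = arccos(-0.32624) = 1.90312 rad.
Distance = R·c = 6371 × 1.9031 ≈ 12125 km.

12125 km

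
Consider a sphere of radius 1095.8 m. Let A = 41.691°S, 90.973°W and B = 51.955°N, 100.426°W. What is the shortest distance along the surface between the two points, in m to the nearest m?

Let φ₁ = -0.7276 rad, φ₂ = 0.9068 rad, and Δλ = -0.1650 rad.
Haversine: a = sin²(Δφ/2) + cos φ₁ cos φ₂ sin²(Δλ/2) = 0.5318 + (0.7467)(0.6163)(0.0068) = 0.53492.
Central angle c = 2·arcsin(√a) = 1.64069 rad.
Distance = R·c = 1095.8 × 1.6407 ≈ 1798 m.

1798 m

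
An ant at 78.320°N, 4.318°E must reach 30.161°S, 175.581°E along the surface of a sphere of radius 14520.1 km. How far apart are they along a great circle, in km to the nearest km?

33372 km

With latitudes φ₁ = 78.320°, φ₂ = -30.161° and longitude difference Δλ = 171.263°:
cos c = sin φ₁ sin φ₂ + cos φ₁ cos φ₂ cos Δλ = (0.9793)(-0.5024) + (0.2024)(0.8646)(-0.9884) = -0.66503,
so c = arccos(-0.66503) = 2.29834 rad.
Distance = R·c = 14520.1 × 2.2983 ≈ 33372 km.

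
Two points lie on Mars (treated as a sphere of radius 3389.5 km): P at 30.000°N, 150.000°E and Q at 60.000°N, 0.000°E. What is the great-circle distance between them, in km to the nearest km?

Let φ₁ = 0.5236 rad, φ₂ = 1.0472 rad, and Δλ = -2.6180 rad.
cos c = sin φ₁ sin φ₂ + cos φ₁ cos φ₂ cos Δλ = (0.5000)(0.8660) + (0.8660)(0.5000)(-0.8660) = 0.05801,
so c = arccos(0.05801) = 1.51275 rad.
Distance = R·c = 3389.5 × 1.5128 ≈ 5127 km.

5127 km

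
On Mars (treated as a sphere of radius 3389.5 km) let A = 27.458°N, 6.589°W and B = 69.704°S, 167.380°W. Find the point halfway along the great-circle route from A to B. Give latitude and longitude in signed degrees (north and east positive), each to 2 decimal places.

Central angle δ = 2.3791 rad. Interpolating on the sphere with fraction f = 0.5:
P = [sin((1−f)δ)·A + sin(fδ)·B] / sin δ = 1.3438·A + 1.3438·B in Cartesian coordinates,
giving P = (0.7297, -0.2387, -0.6408), i.e. latitude -39.85°, longitude -18.11°.

-39.85°, -18.11°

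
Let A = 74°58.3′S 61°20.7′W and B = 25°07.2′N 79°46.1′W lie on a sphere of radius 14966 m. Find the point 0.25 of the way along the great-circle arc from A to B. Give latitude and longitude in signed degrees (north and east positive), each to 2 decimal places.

The central angle between A and B is δ = 1.7592 rad.
With f = 0.25, the slerp weights are sin((1−f)δ)/sin δ = 0.9860 and sin(fδ)/sin δ = 0.4334.
Weighted sum of the unit vectors: (0.9860)·(0.1243,-0.2275,-0.9658) + (0.4334)·(0.1608,-0.8910,0.4245) = (0.1923, -0.6105, -0.7683).
Converting back: φ = atan2(z, √(x²+y²)) = -50.20°, λ = atan2(y, x) = -72.52°.

-50.20°, -72.52°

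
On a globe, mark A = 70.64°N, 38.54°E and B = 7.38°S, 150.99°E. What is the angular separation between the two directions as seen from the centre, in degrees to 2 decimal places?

104.28°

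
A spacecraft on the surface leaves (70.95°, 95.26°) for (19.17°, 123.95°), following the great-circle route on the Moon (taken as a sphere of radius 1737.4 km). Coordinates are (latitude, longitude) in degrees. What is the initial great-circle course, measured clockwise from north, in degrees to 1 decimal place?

146.1°

With φ₁ = 1.2383, φ₂ = 0.3346, Δλ = 0.5007 rad, the forward-azimuth formula gives
θ = atan2( sin Δλ cos φ₂ , cos φ₁ sin φ₂ − sin φ₁ cos φ₂ cos Δλ ) = atan2(0.4534, -0.6760) = 146.15°.
So the initial bearing is 146.1°.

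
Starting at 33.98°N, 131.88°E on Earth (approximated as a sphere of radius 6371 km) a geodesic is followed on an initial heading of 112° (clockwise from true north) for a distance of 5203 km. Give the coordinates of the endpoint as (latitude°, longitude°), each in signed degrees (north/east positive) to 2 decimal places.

Angular distance δ = d/R = 5203/6371 = 0.81667 rad; initial bearing θ = 1.9548 rad.
sin φ₂ = sin φ₁ cos δ + cos φ₁ sin δ cos θ = (0.5589)(0.6847) + (0.8292)(0.7289)(-0.3746) = 0.1562, so φ₂ = 8.99°.
Δλ = atan2(sin θ sin δ cos φ₁, cos δ − sin φ₁ sin φ₂) = atan2(0.5604, 0.5973) = 43.173°.
λ₂ = 131.880° + 43.173° = 175.05°.

8.99°, 175.05°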